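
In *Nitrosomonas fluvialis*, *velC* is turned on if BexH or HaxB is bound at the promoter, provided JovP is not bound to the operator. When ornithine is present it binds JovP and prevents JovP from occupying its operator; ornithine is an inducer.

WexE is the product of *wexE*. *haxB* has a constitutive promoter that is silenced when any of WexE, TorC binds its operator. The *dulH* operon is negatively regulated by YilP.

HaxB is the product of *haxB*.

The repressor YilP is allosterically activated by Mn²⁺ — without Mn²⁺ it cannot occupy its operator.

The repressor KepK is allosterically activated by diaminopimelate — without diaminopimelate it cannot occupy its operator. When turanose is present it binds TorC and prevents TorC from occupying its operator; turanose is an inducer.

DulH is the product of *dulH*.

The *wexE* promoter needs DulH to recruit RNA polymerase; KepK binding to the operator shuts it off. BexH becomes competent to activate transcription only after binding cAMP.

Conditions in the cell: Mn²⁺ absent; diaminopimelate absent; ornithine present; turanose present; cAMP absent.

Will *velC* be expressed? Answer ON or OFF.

cAMP is absent, so BexH is inactive.
Diaminopimelate is absent, so KepK is inactive.
Mn²⁺ is absent, so YilP is inactive.
With no repressor bound, *dulH* is transcribed.
So DulH is produced and active.
No repressor is bound and DulH is active, so *wexE* is transcribed.
So WexE is produced and active.
Turanose is present, so TorC is inactive.
With repressor WexE bound, *haxB* is not transcribed.
So HaxB is not produced.
Ornithine is present, so JovP is inactive.
No activator is available at the *velC* promoter, so *velC* is not transcribed.

OFF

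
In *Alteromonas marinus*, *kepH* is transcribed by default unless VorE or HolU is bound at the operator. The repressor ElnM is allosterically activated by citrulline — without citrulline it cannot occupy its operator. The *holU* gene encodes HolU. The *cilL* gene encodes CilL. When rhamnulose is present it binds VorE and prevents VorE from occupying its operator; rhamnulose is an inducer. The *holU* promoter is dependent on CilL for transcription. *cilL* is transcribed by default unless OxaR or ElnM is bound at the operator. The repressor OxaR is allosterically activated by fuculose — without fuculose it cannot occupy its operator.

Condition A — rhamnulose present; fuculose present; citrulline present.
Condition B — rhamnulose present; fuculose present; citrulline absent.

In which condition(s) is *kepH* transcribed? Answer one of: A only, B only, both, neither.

both

Condition A:
Rhamnulose is present, so VorE is inactive.
Fuculose is present, so OxaR is active.
Citrulline is present, so ElnM is active.
With repressor OxaR bound, *cilL* is not transcribed.
So CilL is not produced.
Required activator CilL is absent, so *holU* is not transcribed.
So HolU is not produced.
With no repressor bound, *kepH* is transcribed.
→ *kepH* is ON in A.
Condition B:
Rhamnulose is present, so VorE is inactive.
Fuculose is present, so OxaR is active.
Citrulline is absent, so ElnM is inactive.
With repressor OxaR bound, *cilL* is not transcribed.
So CilL is not produced.
Required activator CilL is absent, so *holU* is not transcribed.
So HolU is not produced.
With no repressor bound, *kepH* is transcribed.
→ *kepH* is ON in B.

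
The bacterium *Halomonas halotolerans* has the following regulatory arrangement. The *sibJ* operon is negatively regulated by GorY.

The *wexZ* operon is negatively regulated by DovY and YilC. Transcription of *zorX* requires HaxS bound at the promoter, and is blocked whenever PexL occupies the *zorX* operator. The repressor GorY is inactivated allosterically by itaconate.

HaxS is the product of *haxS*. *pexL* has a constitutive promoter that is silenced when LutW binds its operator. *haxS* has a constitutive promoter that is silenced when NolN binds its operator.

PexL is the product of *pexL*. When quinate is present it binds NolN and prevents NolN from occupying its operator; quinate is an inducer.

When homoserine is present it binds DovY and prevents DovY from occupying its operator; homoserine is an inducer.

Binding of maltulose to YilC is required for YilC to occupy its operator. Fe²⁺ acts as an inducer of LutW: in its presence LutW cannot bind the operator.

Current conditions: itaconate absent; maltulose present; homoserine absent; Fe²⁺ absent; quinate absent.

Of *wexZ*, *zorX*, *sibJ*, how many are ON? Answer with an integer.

0

Homoserine is absent, so DovY is active.
Maltulose is present, so YilC is active.
With repressor DovY bound, *wexZ* is not transcribed.
→ *wexZ* is OFF.
Fe²⁺ is absent, so LutW is active.
With repressor LutW bound, *pexL* is not transcribed.
So PexL is not produced.
Quinate is absent, so NolN is active.
With repressor NolN bound, *haxS* is not transcribed.
So HaxS is not produced.
Required activator HaxS is absent, so *zorX* is not transcribed.
→ *zorX* is OFF.
Itaconate is absent, so GorY is active.
With repressor GorY bound, *sibJ* is not transcribed.
→ *sibJ* is OFF.
0 of the 3 genes are transcribed.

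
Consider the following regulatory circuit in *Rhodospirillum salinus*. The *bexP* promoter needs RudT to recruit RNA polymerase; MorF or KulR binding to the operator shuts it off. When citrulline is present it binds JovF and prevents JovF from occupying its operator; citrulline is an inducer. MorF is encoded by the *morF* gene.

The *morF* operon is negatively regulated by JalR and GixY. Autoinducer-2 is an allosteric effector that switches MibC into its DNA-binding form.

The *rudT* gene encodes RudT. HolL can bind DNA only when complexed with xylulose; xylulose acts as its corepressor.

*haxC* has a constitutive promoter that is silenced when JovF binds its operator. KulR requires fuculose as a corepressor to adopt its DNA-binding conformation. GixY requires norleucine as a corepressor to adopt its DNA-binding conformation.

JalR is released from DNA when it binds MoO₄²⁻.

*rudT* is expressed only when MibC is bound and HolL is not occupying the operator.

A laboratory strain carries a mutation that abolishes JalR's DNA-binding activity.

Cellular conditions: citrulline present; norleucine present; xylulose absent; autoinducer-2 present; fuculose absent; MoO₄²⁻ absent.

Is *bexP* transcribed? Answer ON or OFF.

Xylulose is absent, so HolL is inactive.
Autoinducer-2 is present, so MibC is active.
No repressor is bound and MibC is active, so *rudT* is transcribed.
So RudT is produced and active.
JalR is non-functional in this strain, so it has no effect.
Norleucine is present, so GixY is active.
With repressor GixY bound, *morF* is not transcribed.
So MorF is not produced.
Fuculose is absent, so KulR is inactive.
No repressor is bound and RudT is active, so *bexP* is transcribed.

ON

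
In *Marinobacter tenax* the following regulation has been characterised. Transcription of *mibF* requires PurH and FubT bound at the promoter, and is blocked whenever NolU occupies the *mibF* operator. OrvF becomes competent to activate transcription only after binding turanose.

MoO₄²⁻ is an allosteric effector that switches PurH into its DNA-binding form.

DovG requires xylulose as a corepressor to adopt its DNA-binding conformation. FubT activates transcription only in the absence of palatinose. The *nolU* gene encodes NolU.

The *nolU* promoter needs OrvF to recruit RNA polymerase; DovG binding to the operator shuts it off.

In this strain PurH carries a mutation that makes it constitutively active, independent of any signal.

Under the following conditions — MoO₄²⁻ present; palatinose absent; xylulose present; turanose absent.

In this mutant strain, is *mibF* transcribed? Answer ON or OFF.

ON

PurH is constitutively active in this strain.
Palatinose is absent, so FubT is active.
Xylulose is present, so DovG is active.
Turanose is absent, so OrvF is inactive.
With repressor DovG bound, *nolU* is not transcribed.
So NolU is not produced.
No repressor is bound and PurH and FubT are active, so *mibF* is transcribed.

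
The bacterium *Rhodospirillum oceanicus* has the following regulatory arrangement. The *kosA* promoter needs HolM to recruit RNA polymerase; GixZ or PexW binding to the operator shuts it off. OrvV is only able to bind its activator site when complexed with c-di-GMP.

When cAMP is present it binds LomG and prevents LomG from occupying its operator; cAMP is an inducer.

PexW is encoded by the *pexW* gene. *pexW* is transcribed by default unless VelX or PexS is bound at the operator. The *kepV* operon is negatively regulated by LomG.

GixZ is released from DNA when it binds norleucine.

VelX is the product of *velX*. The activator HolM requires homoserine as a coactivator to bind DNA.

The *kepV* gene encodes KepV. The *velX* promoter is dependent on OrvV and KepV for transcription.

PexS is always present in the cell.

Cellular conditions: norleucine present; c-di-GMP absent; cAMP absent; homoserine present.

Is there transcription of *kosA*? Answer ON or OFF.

ON

Norleucine is present, so GixZ is inactive.
c-di-GMP is absent, so OrvV is inactive.
cAMP is absent, so LomG is active.
With repressor LomG bound, *kepV* is not transcribed.
So KepV is not produced.
Required activator OrvV is absent, so *velX* is not transcribed.
So VelX is not produced.
PexS is produced constitutively and is active.
With repressor PexS bound, *pexW* is not transcribed.
So PexW is not produced.
Homoserine is present, so HolM is active.
No repressor is bound and HolM is active, so *kosA* is transcribed.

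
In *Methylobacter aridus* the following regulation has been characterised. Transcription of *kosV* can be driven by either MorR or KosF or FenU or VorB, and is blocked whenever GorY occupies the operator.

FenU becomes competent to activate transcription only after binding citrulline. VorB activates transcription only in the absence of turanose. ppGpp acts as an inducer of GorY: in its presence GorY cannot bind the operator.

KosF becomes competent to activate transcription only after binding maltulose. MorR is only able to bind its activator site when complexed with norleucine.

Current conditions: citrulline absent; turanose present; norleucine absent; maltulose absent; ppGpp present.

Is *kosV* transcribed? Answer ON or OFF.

Norleucine is absent, so MorR is inactive.
ppGpp is present, so GorY is inactive.
Maltulose is absent, so KosF is inactive.
Citrulline is absent, so FenU is inactive.
Turanose is present, so VorB is inactive.
No activator is available at the *kosV* promoter, so *kosV* is not transcribed.

OFF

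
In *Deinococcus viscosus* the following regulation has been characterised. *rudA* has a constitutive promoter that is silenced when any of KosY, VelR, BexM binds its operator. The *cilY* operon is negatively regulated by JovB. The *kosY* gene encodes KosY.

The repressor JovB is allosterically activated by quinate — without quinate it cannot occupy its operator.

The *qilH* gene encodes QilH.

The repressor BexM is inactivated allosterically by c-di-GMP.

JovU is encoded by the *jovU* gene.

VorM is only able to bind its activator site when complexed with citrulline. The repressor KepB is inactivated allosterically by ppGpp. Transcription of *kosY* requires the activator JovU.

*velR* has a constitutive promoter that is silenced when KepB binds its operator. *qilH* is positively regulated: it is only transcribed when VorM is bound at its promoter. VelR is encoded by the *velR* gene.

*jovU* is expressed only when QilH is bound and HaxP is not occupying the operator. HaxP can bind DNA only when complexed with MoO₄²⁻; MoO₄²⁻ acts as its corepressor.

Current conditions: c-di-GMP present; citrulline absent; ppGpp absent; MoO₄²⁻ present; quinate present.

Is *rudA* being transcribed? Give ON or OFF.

ON

MoO₄²⁻ is present, so HaxP is active.
Citrulline is absent, so VorM is inactive.
Required activator VorM is absent, so *qilH* is not transcribed.
So QilH is not produced.
With repressor HaxP bound, *jovU* is not transcribed.
So JovU is not produced.
Required activator JovU is absent, so *kosY* is not transcribed.
So KosY is not produced.
ppGpp is absent, so KepB is active.
With repressor KepB bound, *velR* is not transcribed.
So VelR is not produced.
c-di-GMP is present, so BexM is inactive.
With no repressor bound, *rudA* is transcribed.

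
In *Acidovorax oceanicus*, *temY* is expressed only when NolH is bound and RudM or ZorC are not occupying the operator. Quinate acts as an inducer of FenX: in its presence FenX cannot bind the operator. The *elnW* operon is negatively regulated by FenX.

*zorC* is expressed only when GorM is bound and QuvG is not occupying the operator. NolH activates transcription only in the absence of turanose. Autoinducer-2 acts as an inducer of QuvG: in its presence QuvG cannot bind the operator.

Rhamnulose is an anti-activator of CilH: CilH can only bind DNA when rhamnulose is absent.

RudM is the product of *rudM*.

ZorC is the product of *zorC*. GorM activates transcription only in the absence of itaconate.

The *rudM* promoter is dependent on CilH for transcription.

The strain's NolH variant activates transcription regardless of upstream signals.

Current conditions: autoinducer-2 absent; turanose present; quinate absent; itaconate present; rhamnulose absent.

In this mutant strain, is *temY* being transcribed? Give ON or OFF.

NolH is constitutively active in this strain.
Rhamnulose is absent, so CilH is active.
No repressor is bound and CilH is active, so *rudM* is transcribed.
So RudM is produced and active.
Itaconate is present, so GorM is inactive.
Autoinducer-2 is absent, so QuvG is active.
With repressor QuvG bound, *zorC* is not transcribed.
So ZorC is not produced.
With repressor RudM bound, *temY* is not transcribed.

OFF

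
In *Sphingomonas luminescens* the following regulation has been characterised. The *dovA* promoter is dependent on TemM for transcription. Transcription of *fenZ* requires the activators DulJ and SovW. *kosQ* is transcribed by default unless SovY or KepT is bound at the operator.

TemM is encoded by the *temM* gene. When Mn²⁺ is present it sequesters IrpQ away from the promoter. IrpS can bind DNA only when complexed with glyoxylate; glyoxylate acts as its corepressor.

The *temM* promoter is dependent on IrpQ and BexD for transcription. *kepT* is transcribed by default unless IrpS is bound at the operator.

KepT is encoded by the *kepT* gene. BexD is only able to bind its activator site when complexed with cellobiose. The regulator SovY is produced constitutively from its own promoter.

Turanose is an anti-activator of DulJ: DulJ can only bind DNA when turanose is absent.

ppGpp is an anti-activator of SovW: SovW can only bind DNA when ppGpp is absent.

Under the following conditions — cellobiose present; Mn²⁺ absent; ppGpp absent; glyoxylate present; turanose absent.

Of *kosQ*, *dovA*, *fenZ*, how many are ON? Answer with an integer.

2

SovY is produced constitutively and is active.
Glyoxylate is present, so IrpS is active.
With repressor IrpS bound, *kepT* is not transcribed.
So KepT is not produced.
With repressor SovY bound, *kosQ* is not transcribed.
→ *kosQ* is OFF.
Mn²⁺ is absent, so IrpQ is active.
Cellobiose is present, so BexD is active.
No repressor is bound and IrpQ and BexD are active, so *temM* is transcribed.
So TemM is produced and active.
No repressor is bound and TemM is active, so *dovA* is transcribed.
→ *dovA* is ON.
Turanose is absent, so DulJ is active.
ppGpp is absent, so SovW is active.
No repressor is bound and DulJ and SovW are active, so *fenZ* is transcribed.
→ *fenZ* is ON.
2 of the 3 genes are transcribed.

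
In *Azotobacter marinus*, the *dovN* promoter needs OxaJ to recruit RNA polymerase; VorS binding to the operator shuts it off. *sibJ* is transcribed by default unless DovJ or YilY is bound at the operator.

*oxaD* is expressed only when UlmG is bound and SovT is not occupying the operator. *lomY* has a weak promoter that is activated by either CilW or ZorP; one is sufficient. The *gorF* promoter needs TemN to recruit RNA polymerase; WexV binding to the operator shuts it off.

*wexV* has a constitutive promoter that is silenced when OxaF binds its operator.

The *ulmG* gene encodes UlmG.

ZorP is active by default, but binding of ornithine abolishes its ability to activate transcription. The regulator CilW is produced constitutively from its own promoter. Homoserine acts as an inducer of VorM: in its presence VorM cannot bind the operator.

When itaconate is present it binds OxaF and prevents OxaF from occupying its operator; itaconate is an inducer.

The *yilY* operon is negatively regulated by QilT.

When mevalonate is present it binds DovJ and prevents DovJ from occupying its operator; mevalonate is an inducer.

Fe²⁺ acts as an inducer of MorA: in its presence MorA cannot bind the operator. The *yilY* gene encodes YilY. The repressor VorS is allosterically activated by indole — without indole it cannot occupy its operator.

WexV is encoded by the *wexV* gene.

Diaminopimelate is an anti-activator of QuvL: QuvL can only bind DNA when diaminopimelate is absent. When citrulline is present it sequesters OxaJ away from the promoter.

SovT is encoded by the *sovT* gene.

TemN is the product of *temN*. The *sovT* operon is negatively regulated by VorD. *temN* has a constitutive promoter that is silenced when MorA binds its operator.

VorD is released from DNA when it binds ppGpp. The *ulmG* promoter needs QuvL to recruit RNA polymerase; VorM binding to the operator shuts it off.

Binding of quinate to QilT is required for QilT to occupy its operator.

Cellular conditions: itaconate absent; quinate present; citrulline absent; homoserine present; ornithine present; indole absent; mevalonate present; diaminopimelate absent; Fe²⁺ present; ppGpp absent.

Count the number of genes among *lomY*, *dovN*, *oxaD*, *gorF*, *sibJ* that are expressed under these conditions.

CilW is produced constitutively and is active.
Ornithine is present, so ZorP is inactive.
Activator CilW is present, so *lomY* is transcribed.
→ *lomY* is ON.
Citrulline is absent, so OxaJ is active.
Indole is absent, so VorS is inactive.
No repressor is bound and OxaJ is active, so *dovN* is transcribed.
→ *dovN* is ON.
ppGpp is absent, so VorD is active.
With repressor VorD bound, *sovT* is not transcribed.
So SovT is not produced.
Homoserine is present, so VorM is inactive.
Diaminopimelate is absent, so QuvL is active.
No repressor is bound and QuvL is active, so *ulmG* is transcribed.
So UlmG is produced and active.
No repressor is bound and UlmG is active, so *oxaD* is transcribed.
→ *oxaD* is ON.
Fe²⁺ is present, so MorA is inactive.
With no repressor bound, *temN* is transcribed.
So TemN is produced and active.
Itaconate is absent, so OxaF is active.
With repressor OxaF bound, *wexV* is not transcribed.
So WexV is not produced.
No repressor is bound and TemN is active, so *gorF* is transcribed.
→ *gorF* is ON.
Mevalonate is present, so DovJ is inactive.
Quinate is present, so QilT is active.
With repressor QilT bound, *yilY* is not transcribed.
So YilY is not produced.
With no repressor bound, *sibJ* is transcribed.
→ *sibJ* is ON.
5 of the 5 genes are transcribed.

5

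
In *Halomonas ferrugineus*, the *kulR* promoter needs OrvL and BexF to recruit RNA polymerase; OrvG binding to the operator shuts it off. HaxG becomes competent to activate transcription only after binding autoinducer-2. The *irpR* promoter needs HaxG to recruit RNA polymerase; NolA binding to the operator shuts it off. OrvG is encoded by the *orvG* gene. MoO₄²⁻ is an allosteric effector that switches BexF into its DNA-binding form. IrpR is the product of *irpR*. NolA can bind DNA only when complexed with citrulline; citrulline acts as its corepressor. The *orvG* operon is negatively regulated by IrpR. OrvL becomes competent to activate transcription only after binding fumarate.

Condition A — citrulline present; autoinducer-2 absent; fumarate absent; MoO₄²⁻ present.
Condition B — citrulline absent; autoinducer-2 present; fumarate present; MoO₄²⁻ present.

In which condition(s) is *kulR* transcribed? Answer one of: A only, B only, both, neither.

Condition A:
Citrulline is present, so NolA is active.
Autoinducer-2 is absent, so HaxG is inactive.
With repressor NolA bound, *irpR* is not transcribed.
So IrpR is not produced.
With no repressor bound, *orvG* is transcribed.
So OrvG is produced and active.
Fumarate is absent, so OrvL is inactive.
MoO₄²⁻ is present, so BexF is active.
With repressor OrvG bound, *kulR* is not transcribed.
→ *kulR* is OFF in A.
Condition B:
Citrulline is absent, so NolA is inactive.
Autoinducer-2 is present, so HaxG is active.
No repressor is bound and HaxG is active, so *irpR* is transcribed.
So IrpR is produced and active.
With repressor IrpR bound, *orvG* is not transcribed.
So OrvG is not produced.
Fumarate is present, so OrvL is active.
MoO₄²⁻ is present, so BexF is active.
No repressor is bound and OrvL and BexF are active, so *kulR* is transcribed.
→ *kulR* is ON in B.

B only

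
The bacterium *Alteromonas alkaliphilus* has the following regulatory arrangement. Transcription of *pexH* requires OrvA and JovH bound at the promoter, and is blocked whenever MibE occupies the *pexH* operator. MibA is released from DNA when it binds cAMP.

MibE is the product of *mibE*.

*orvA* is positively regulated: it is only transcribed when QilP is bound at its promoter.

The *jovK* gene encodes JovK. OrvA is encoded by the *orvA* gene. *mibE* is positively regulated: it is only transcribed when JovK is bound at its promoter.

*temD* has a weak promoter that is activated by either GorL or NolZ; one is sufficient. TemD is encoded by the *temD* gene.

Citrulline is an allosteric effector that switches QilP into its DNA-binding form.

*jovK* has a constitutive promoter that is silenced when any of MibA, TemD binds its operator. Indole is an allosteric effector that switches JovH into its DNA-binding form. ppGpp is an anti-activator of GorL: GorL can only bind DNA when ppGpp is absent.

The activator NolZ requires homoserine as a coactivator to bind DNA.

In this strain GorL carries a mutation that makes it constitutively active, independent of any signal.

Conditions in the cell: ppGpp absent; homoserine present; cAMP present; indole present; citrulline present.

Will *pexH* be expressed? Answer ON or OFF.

ON

cAMP is present, so MibA is inactive.
GorL is constitutively active in this strain.
Homoserine is present, so NolZ is active.
Activator GorL is present, so *temD* is transcribed.
So TemD is produced and active.
With repressor TemD bound, *jovK* is not transcribed.
So JovK is not produced.
Required activator JovK is absent, so *mibE* is not transcribed.
So MibE is not produced.
Citrulline is present, so QilP is active.
No repressor is bound and QilP is active, so *orvA* is transcribed.
So OrvA is produced and active.
Indole is present, so JovH is active.
No repressor is bound and OrvA and JovH are active, so *pexH* is transcribed.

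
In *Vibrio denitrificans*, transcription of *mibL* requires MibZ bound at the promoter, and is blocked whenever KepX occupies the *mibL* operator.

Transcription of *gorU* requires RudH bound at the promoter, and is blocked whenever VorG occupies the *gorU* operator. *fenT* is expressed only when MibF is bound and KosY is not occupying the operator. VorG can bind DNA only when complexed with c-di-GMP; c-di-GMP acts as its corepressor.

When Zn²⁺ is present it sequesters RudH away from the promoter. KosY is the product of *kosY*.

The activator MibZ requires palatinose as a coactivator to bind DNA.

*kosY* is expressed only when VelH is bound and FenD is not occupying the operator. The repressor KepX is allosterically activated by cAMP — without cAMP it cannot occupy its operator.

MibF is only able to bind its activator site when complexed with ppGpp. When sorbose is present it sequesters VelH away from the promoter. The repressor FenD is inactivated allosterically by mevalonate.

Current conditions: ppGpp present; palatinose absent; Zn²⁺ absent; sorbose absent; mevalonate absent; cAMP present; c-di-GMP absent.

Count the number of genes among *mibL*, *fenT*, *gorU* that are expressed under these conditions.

2

cAMP is present, so KepX is active.
Palatinose is absent, so MibZ is inactive.
With repressor KepX bound, *mibL* is not transcribed.
→ *mibL* is OFF.
ppGpp is present, so MibF is active.
Sorbose is absent, so VelH is active.
Mevalonate is absent, so FenD is active.
With repressor FenD bound, *kosY* is not transcribed.
So KosY is not produced.
No repressor is bound and MibF is active, so *fenT* is transcribed.
→ *fenT* is ON.
c-di-GMP is absent, so VorG is inactive.
Zn²⁺ is absent, so RudH is active.
No repressor is bound and RudH is active, so *gorU* is transcribed.
→ *gorU* is ON.
2 of the 3 genes are transcribed.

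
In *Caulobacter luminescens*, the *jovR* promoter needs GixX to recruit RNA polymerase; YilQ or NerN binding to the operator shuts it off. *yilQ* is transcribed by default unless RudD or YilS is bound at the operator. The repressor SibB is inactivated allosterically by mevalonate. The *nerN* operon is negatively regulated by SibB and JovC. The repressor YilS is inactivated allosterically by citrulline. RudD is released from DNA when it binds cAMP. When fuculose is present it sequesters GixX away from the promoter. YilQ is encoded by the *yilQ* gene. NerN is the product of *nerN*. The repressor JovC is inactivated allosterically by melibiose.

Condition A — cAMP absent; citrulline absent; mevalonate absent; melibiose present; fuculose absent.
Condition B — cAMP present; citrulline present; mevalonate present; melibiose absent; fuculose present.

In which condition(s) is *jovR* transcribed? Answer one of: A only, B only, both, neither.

Condition A:
cAMP is absent, so RudD is active.
Citrulline is absent, so YilS is active.
With repressor RudD bound, *yilQ* is not transcribed.
So YilQ is not produced.
Mevalonate is absent, so SibB is active.
Melibiose is present, so JovC is inactive.
With repressor SibB bound, *nerN* is not transcribed.
So NerN is not produced.
Fuculose is absent, so GixX is active.
No repressor is bound and GixX is active, so *jovR* is transcribed.
→ *jovR* is ON in A.
Condition B:
cAMP is present, so RudD is inactive.
Citrulline is present, so YilS is inactive.
With no repressor bound, *yilQ* is transcribed.
So YilQ is produced and active.
Mevalonate is present, so SibB is inactive.
Melibiose is absent, so JovC is active.
With repressor JovC bound, *nerN* is not transcribed.
So NerN is not produced.
Fuculose is present, so GixX is inactive.
With repressor YilQ bound, *jovR* is not transcribed.
→ *jovR* is OFF in B.

A only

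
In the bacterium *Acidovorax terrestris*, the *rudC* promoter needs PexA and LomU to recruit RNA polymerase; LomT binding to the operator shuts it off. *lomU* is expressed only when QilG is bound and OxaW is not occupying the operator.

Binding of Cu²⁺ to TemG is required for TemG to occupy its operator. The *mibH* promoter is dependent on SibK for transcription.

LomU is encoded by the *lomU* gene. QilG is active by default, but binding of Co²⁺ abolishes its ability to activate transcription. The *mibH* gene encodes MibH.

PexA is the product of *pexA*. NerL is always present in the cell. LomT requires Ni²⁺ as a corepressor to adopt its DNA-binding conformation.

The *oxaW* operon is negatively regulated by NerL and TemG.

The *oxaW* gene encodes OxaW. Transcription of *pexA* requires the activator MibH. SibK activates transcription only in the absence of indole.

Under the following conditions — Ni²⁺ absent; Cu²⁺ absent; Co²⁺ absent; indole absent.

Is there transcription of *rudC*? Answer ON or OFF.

Indole is absent, so SibK is active.
No repressor is bound and SibK is active, so *mibH* is transcribed.
So MibH is produced and active.
No repressor is bound and MibH is active, so *pexA* is transcribed.
So PexA is produced and active.
Ni²⁺ is absent, so LomT is inactive.
Co²⁺ is absent, so QilG is active.
NerL is produced constitutively and is active.
Cu²⁺ is absent, so TemG is inactive.
With repressor NerL bound, *oxaW* is not transcribed.
So OxaW is not produced.
No repressor is bound and QilG is active, so *lomU* is transcribed.
So LomU is produced and active.
No repressor is bound and PexA and LomU are active, so *rudC* is transcribed.

ON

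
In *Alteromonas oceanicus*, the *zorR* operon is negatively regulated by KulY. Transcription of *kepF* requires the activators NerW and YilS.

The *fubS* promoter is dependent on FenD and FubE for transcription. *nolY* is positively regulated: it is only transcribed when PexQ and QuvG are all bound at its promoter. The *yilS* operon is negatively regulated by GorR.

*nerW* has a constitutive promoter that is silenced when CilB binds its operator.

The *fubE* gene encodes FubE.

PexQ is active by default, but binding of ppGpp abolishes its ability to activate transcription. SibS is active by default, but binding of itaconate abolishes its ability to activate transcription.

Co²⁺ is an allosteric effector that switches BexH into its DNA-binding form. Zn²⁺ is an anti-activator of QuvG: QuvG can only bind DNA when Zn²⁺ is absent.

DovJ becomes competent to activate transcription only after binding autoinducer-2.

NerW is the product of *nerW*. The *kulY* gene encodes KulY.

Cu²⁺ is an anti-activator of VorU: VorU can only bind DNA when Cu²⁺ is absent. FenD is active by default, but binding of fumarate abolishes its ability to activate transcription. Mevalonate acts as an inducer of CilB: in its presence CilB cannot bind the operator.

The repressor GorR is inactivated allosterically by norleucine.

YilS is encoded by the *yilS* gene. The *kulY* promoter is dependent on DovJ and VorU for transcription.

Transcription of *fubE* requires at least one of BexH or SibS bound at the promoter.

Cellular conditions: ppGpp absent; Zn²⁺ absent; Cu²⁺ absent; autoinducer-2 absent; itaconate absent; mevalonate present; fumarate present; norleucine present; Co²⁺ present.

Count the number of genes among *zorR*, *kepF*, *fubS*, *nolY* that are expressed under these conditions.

Autoinducer-2 is absent, so DovJ is inactive.
Cu²⁺ is absent, so VorU is active.
Required activator DovJ is absent, so *kulY* is not transcribed.
So KulY is not produced.
With no repressor bound, *zorR* is transcribed.
→ *zorR* is ON.
Mevalonate is present, so CilB is inactive.
With no repressor bound, *nerW* is transcribed.
So NerW is produced and active.
Norleucine is present, so GorR is inactive.
With no repressor bound, *yilS* is transcribed.
So YilS is produced and active.
No repressor is bound and NerW and YilS are active, so *kepF* is transcribed.
→ *kepF* is ON.
Fumarate is present, so FenD is inactive.
Co²⁺ is present, so BexH is active.
Itaconate is absent, so SibS is active.
Activator BexH is present, so *fubE* is transcribed.
So FubE is produced and active.
Required activator FenD is absent, so *fubS* is not transcribed.
→ *fubS* is OFF.
ppGpp is absent, so PexQ is active.
Zn²⁺ is absent, so QuvG is active.
No repressor is bound and PexQ and QuvG are active, so *nolY* is transcribed.
→ *nolY* is ON.
3 of the 4 genes are transcribed.

3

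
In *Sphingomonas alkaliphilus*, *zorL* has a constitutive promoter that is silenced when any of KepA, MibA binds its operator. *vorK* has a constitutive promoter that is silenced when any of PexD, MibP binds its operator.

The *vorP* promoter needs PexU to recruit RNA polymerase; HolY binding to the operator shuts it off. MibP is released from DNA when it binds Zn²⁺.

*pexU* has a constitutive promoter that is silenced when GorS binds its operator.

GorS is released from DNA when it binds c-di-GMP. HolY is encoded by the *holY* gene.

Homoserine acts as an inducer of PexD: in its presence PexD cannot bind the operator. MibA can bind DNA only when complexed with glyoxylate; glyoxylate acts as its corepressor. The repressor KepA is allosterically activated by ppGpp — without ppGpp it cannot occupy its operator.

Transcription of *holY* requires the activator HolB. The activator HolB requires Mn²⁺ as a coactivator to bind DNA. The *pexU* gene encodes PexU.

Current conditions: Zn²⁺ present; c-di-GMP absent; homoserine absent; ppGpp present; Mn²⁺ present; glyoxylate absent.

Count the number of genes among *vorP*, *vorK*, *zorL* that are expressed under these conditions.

c-di-GMP is absent, so GorS is active.
With repressor GorS bound, *pexU* is not transcribed.
So PexU is not produced.
Mn²⁺ is present, so HolB is active.
No repressor is bound and HolB is active, so *holY* is transcribed.
So HolY is produced and active.
With repressor HolY bound, *vorP* is not transcribed.
→ *vorP* is OFF.
Homoserine is absent, so PexD is active.
Zn²⁺ is present, so MibP is inactive.
With repressor PexD bound, *vorK* is not transcribed.
→ *vorK* is OFF.
ppGpp is present, so KepA is active.
Glyoxylate is absent, so MibA is inactive.
With repressor KepA bound, *zorL* is not transcribed.
→ *zorL* is OFF.
0 of the 3 genes are transcribed.

0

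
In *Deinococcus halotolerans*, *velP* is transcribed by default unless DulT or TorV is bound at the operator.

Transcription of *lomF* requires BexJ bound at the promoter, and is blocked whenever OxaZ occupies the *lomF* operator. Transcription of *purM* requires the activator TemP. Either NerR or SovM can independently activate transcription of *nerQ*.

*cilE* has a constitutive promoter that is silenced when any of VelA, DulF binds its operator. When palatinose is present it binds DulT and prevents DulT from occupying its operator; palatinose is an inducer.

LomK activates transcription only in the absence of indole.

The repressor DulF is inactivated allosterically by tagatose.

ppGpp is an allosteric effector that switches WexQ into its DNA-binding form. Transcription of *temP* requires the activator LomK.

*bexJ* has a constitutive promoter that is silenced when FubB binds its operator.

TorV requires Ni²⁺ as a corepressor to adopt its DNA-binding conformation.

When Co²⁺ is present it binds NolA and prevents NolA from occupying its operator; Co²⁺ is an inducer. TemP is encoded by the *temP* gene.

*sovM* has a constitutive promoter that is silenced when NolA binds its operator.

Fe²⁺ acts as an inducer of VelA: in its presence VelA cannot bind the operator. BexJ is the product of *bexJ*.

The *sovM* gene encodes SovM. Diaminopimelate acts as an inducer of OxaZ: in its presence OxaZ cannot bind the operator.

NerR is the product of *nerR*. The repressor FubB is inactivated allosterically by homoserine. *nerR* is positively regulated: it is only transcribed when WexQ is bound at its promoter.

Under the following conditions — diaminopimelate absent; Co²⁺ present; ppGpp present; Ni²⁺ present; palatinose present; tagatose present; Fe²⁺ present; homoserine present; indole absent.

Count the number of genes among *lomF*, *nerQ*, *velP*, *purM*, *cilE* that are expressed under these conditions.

Homoserine is present, so FubB is inactive.
With no repressor bound, *bexJ* is transcribed.
So BexJ is produced and active.
Diaminopimelate is absent, so OxaZ is active.
With repressor OxaZ bound, *lomF* is not transcribed.
→ *lomF* is OFF.
ppGpp is present, so WexQ is active.
No repressor is bound and WexQ is active, so *nerR* is transcribed.
So NerR is produced and active.
Co²⁺ is present, so NolA is inactive.
With no repressor bound, *sovM* is transcribed.
So SovM is produced and active.
Activator NerR is present, so *nerQ* is transcribed.
→ *nerQ* is ON.
Palatinose is present, so DulT is inactive.
Ni²⁺ is present, so TorV is active.
With repressor TorV bound, *velP* is not transcribed.
→ *velP* is OFF.
Indole is absent, so LomK is active.
No repressor is bound and LomK is active, so *temP* is transcribed.
So TemP is produced and active.
No repressor is bound and TemP is active, so *purM* is transcribed.
→ *purM* is ON.
Fe²⁺ is present, so VelA is inactive.
Tagatose is present, so DulF is inactive.
With no repressor bound, *cilE* is transcribed.
→ *cilE* is ON.
3 of the 5 genes are transcribed.

3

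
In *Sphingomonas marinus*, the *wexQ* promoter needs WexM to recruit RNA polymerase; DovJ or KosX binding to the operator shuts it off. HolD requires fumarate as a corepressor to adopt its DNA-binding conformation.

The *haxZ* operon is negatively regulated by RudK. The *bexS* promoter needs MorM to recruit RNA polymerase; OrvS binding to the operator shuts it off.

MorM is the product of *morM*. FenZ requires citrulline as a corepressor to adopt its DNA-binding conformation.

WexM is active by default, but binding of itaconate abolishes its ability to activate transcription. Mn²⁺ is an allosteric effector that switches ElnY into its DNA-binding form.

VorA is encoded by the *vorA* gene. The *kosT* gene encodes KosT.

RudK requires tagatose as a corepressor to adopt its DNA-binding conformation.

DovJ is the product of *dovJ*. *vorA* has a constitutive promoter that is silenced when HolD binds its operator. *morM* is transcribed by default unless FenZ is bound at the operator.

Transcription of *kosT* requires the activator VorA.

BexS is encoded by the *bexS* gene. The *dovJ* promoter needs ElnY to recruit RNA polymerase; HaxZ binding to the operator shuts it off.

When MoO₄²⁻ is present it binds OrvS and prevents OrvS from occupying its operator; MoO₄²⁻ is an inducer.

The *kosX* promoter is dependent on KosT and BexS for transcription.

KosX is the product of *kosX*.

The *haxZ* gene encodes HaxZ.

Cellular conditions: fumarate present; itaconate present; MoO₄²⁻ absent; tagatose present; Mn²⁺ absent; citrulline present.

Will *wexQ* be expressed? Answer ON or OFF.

Tagatose is present, so RudK is active.
With repressor RudK bound, *haxZ* is not transcribed.
So HaxZ is not produced.
Mn²⁺ is absent, so ElnY is inactive.
Required activator ElnY is absent, so *dovJ* is not transcribed.
So DovJ is not produced.
Fumarate is present, so HolD is active.
With repressor HolD bound, *vorA* is not transcribed.
So VorA is not produced.
Required activator VorA is absent, so *kosT* is not transcribed.
So KosT is not produced.
MoO₄²⁻ is absent, so OrvS is active.
Citrulline is present, so FenZ is active.
With repressor FenZ bound, *morM* is not transcribed.
So MorM is not produced.
With repressor OrvS bound, *bexS* is not transcribed.
So BexS is not produced.
Required activator KosT is absent, so *kosX* is not transcribed.
So KosX is not produced.
Itaconate is present, so WexM is inactive.
Required activator WexM is absent, so *wexQ* is not transcribed.

OFF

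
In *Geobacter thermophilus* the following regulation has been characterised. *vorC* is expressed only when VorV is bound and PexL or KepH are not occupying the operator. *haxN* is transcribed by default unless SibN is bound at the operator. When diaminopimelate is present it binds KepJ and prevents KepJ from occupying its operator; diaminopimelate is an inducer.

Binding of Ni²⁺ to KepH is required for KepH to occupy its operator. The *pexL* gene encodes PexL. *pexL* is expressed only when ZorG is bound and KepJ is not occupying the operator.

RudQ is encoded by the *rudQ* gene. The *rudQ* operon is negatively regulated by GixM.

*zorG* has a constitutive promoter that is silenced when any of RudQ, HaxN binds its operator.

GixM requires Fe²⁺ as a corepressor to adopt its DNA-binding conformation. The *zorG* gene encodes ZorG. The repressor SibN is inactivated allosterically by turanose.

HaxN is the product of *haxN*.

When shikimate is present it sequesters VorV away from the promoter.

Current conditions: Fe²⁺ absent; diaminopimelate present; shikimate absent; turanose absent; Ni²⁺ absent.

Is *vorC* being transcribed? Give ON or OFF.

ON

Diaminopimelate is present, so KepJ is inactive.
Fe²⁺ is absent, so GixM is inactive.
With no repressor bound, *rudQ* is transcribed.
So RudQ is produced and active.
Turanose is absent, so SibN is active.
With repressor SibN bound, *haxN* is not transcribed.
So HaxN is not produced.
With repressor RudQ bound, *zorG* is not transcribed.
So ZorG is not produced.
Required activator ZorG is absent, so *pexL* is not transcribed.
So PexL is not produced.
Ni²⁺ is absent, so KepH is inactive.
Shikimate is absent, so VorV is active.
No repressor is bound and VorV is active, so *vorC* is transcribed.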